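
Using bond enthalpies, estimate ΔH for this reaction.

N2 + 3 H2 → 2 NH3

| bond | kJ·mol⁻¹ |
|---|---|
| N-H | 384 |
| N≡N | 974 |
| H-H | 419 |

ΔH ≈ −73 kJ

Bonds broken (reactants):
  H-H: 3 × 419 = 1257
  N≡N: 1 × 974 = 974
  Σ(broken) = 2231 kJ
Bonds formed (products):
  N-H: 6 × 384 = 2304
  Σ(formed) = 2304 kJ
ΔH = Σ(broken) − Σ(formed) = 2231 − 2304 = −73 kJ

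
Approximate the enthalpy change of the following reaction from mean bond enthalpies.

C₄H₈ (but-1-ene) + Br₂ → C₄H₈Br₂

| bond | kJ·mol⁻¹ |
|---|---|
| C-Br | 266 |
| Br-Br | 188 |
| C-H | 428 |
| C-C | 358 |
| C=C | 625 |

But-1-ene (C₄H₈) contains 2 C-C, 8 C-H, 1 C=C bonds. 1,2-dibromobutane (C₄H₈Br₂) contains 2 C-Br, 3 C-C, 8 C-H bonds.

ΔH ≈ −77 kJ

Bonds broken (reactants):
  Br-Br: 1 × 188 = 188
  C-C: 2 × 358 = 716
  C-H: 8 × 428 = 3424
  C=C: 1 × 625 = 625
  Σ(broken) = 4953 kJ
Bonds formed (products):
  C-Br: 2 × 266 = 532
  C-C: 3 × 358 = 1074
  C-H: 8 × 428 = 3424
  Σ(formed) = 5030 kJ
ΔH = Σ(broken) − Σ(formed) = 4953 − 5030 = −77 kJ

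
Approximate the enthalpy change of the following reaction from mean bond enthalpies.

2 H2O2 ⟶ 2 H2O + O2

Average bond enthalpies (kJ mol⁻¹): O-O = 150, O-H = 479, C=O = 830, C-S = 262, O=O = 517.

ΔH ≈ −217 kJ

Bonds broken (reactants):
  O-H: 4 × 479 = 1916
  O-O: 2 × 150 = 300
  Σ(broken) = 2216 kJ
Bonds formed (products):
  O-H: 4 × 479 = 1916
  O=O: 1 × 517 = 517
  Σ(formed) = 2433 kJ
ΔH = Σ(broken) − Σ(formed) = 2216 − 2433 = −217 kJ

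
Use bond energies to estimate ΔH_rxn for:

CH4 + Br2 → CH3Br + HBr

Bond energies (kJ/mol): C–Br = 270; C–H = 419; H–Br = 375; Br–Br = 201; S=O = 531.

ΔH ≈ −25 kJ

Bonds broken (reactants):
  Br–Br: 1 × 201 = 201
  C–H: 4 × 419 = 1676
  Σ(broken) = 1877 kJ
Bonds formed (products):
  C–Br: 1 × 270 = 270
  C–H: 3 × 419 = 1257
  H–Br: 1 × 375 = 375
  Σ(formed) = 1902 kJ
ΔH = Σ(broken) − Σ(formed) = 1877 − 1902 = −25 kJ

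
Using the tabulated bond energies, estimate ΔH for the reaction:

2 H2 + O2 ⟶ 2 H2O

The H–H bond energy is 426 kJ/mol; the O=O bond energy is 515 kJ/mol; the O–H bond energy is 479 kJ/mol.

Bonds broken (reactants):
  H–H: 2 × 426 = 852
  O=O: 1 × 515 = 515
  Σ(broken) = 1367 kJ
Bonds formed (products):
  O–H: 4 × 479 = 1916
  Σ(formed) = 1916 kJ
ΔH = Σ(broken) − Σ(formed) = 1367 − 1916 = −549 kJ

ΔH ≈ −549 kJ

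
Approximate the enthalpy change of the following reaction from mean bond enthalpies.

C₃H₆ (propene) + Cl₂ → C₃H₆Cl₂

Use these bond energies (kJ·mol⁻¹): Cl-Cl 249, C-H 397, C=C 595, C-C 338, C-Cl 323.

ΔH ≈ −140 kJ

Bonds broken (reactants):
  C-C: 1 × 338 = 338
  C-H: 6 × 397 = 2382
  C=C: 1 × 595 = 595
  Cl-Cl: 1 × 249 = 249
  Σ(broken) = 3564 kJ
Bonds formed (products):
  C-C: 2 × 338 = 676
  C-Cl: 2 × 323 = 646
  C-H: 6 × 397 = 2382
  Σ(formed) = 3704 kJ
ΔH = Σ(broken) − Σ(formed) = 3564 − 3704 = −140 kJ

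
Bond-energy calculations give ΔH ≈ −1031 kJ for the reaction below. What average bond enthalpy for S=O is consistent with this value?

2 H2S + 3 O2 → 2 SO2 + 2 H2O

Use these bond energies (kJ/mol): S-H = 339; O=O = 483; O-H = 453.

D(S=O) ≈ 506 kJ/mol

Let D be the S=O bond energy.
Σ(broken) = 3×483 + 4×339 = 2805
Σ(formed) = 4×453 + 4×D = 1812 + 4D
ΔH = Σ(broken) − Σ(formed) = (2805) − (1812 + 4D) = +993 − 4D
Setting this equal to −1031 kJ gives 4D = 2024, so D = 506 kJ/mol.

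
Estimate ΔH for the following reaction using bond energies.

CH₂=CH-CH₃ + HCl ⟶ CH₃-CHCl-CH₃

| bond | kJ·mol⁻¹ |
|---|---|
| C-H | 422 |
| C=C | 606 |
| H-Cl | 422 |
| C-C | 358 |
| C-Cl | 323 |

Bonds broken (reactants):
  C-C: 1 × 358 = 358
  C-H: 6 × 422 = 2532
  C=C: 1 × 606 = 606
  H-Cl: 1 × 422 = 422
  Σ(broken) = 3918 kJ
Bonds formed (products):
  C-C: 2 × 358 = 716
  C-Cl: 1 × 323 = 323
  C-H: 7 × 422 = 2954
  Σ(formed) = 3993 kJ
ΔH = Σ(broken) − Σ(formed) = 3918 − 3993 = −75 kJ

ΔH ≈ −75 kJ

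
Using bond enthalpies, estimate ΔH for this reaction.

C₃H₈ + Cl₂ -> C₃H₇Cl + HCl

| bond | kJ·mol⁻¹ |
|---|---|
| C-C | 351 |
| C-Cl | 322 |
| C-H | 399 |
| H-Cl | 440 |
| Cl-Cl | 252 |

ΔH ≈ −111 kJ

Bonds broken (reactants):
  C-C: 2 × 351 = 702
  C-H: 8 × 399 = 3192
  Cl-Cl: 1 × 252 = 252
  Σ(broken) = 4146 kJ
Bonds formed (products):
  C-C: 2 × 351 = 702
  C-Cl: 1 × 322 = 322
  C-H: 7 × 399 = 2793
  H-Cl: 1 × 440 = 440
  Σ(formed) = 4257 kJ
ΔH = Σ(broken) − Σ(formed) = 4146 − 4257 = −111 kJ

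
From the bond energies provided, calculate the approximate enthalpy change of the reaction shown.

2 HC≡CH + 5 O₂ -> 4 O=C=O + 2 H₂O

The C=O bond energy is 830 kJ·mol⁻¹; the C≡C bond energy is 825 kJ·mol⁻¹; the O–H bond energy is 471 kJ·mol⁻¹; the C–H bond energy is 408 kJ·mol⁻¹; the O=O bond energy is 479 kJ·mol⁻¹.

Bonds broken (reactants):
  C≡C: 2 × 825 = 1650
  C–H: 4 × 408 = 1632
  O=O: 5 × 479 = 2395
  Σ(broken) = 5677 kJ
Bonds formed (products):
  C=O: 8 × 830 = 6640
  O–H: 4 × 471 = 1884
  Σ(formed) = 8524 kJ
ΔH = Σ(broken) − Σ(formed) = 5677 − 8524 = −2847 kJ

ΔH ≈ −2847 kJ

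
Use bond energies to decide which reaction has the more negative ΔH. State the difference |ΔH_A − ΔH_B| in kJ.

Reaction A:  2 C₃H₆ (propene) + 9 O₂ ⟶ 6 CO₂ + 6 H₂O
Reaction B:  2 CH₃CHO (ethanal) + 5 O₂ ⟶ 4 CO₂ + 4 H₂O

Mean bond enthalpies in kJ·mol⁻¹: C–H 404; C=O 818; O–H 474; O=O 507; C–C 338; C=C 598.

Reaction A:
  Bonds broken (reactants):
    C–C: 2 × 338 = 676
    C–H: 12 × 404 = 4848
    C=C: 2 × 598 = 1196
    O=O: 9 × 507 = 4563
    Σ(broken) = 11283 kJ
  Bonds formed (products):
    C=O: 12 × 818 = 9816
    O–H: 12 × 474 = 5688
    Σ(formed) = 15504 kJ
  ΔH_A = 11283 − 15504 = −4221 kJ
Reaction B:
  Bonds broken (reactants):
    C–C: 2 × 338 = 676
    C–H: 8 × 404 = 3232
    C=O: 2 × 818 = 1636
    O=O: 5 × 507 = 2535
    Σ(broken) = 8079 kJ
  Bonds formed (products):
    C=O: 8 × 818 = 6544
    O–H: 8 × 474 = 3792
    Σ(formed) = 10336 kJ
  ΔH_B = 8079 − 10336 = −2257 kJ
ΔH_A − ΔH_B = −1964 kJ, so reaction A has the more negative ΔH; |ΔH_A − ΔH_B| = 1964 kJ.

Reaction A, by 1964 kJ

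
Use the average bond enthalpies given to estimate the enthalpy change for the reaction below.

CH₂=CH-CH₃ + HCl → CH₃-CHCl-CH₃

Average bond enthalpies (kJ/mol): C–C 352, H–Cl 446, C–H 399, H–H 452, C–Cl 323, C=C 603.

Bonds broken (reactants):
  C–C: 1 × 352 = 352
  C–H: 6 × 399 = 2394
  C=C: 1 × 603 = 603
  H–Cl: 1 × 446 = 446
  Σ(broken) = 3795 kJ
Bonds formed (products):
  C–C: 2 × 352 = 704
  C–Cl: 1 × 323 = 323
  C–H: 7 × 399 = 2793
  Σ(formed) = 3820 kJ
ΔH = Σ(broken) − Σ(formed) = 3795 − 3820 = −25 kJ

ΔH ≈ −25 kJ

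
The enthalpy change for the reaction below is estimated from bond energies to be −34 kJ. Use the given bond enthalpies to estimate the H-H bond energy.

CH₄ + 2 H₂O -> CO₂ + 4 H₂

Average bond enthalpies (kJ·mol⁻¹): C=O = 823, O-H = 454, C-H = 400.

D(H-H) ≈ 451 kJ/mol

Let D be the H-H bond energy.
Σ(broken) = 4×400 + 4×454 = 3416
Σ(formed) = 2×823 + 4×D = 1646 + 4D
ΔH = Σ(broken) − Σ(formed) = (3416) − (1646 + 4D) = +1770 − 4D
Setting this equal to −34 kJ gives 4D = 1804, so D = 451 kJ/mol.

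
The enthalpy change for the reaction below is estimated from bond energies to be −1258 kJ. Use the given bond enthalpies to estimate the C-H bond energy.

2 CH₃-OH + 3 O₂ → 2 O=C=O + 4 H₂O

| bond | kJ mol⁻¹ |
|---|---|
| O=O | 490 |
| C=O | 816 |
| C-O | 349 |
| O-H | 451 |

D(C-H) ≈ 424 kJ/mol

Let D be the C-H bond energy.
Σ(broken) = 6×D + 2×349 + 2×451 + 3×490 = 3070 + 6D
Σ(formed) = 4×816 + 8×451 = 6872
ΔH = Σ(broken) − Σ(formed) = (3070 + 6D) − (6872) = −3802 + 6D
Setting this equal to −1258 kJ gives 6D = 2544, so D = 424 kJ/mol.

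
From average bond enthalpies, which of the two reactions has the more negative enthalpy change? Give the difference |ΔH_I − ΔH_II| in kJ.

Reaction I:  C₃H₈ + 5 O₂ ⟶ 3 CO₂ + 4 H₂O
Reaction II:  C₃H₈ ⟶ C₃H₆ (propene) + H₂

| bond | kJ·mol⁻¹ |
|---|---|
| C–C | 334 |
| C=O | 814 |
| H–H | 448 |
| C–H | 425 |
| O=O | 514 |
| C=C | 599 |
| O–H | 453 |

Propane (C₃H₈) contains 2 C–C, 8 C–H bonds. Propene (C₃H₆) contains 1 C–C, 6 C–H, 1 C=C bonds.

Reaction I, by 2007 kJ

Reaction I:
  Bonds broken (reactants):
    C–C: 2 × 334 = 668
    C–H: 8 × 425 = 3400
    O=O: 5 × 514 = 2570
    Σ(broken) = 6638 kJ
  Bonds formed (products):
    C=O: 6 × 814 = 4884
    O–H: 8 × 453 = 3624
    Σ(formed) = 8508 kJ
  ΔH_I = 6638 − 8508 = −1870 kJ
Reaction II:
  Bonds broken (reactants):
    C–C: 2 × 334 = 668
    C–H: 8 × 425 = 3400
    Σ(broken) = 4068 kJ
  Bonds formed (products):
    C–C: 1 × 334 = 334
    C–H: 6 × 425 = 2550
    C=C: 1 × 599 = 599
    H–H: 1 × 448 = 448
    Σ(formed) = 3931 kJ
  ΔH_II = 4068 − 3931 = +137 kJ
ΔH_I − ΔH_II = −2007 kJ, so reaction I has the more negative ΔH; |ΔH_I − ΔH_II| = 2007 kJ.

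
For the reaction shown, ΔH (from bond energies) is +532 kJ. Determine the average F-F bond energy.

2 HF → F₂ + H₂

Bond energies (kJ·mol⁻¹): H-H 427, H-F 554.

Let D be the F-F bond energy.
Σ(broken) = 2×554 = 1108
Σ(formed) = 1×D + 1×427 = 427 + D
ΔH = Σ(broken) − Σ(formed) = (1108) − (427 + D) = +681 − D
Setting this equal to +532 kJ gives D = 149 kJ/mol.

D(F-F) ≈ 149 kJ/mol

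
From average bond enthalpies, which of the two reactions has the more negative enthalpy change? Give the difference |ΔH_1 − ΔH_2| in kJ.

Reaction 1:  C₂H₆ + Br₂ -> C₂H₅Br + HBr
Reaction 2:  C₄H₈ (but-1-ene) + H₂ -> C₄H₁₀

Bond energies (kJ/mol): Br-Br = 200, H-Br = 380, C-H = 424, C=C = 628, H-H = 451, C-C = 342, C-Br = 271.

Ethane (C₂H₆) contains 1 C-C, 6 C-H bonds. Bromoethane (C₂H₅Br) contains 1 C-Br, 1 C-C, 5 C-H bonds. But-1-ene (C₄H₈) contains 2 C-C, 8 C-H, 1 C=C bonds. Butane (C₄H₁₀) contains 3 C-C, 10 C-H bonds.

Reaction 1:
  Bonds broken (reactants):
    Br-Br: 1 × 200 = 200
    C-C: 1 × 342 = 342
    C-H: 6 × 424 = 2544
    Σ(broken) = 3086 kJ
  Bonds formed (products):
    C-Br: 1 × 271 = 271
    C-C: 1 × 342 = 342
    C-H: 5 × 424 = 2120
    H-Br: 1 × 380 = 380
    Σ(formed) = 3113 kJ
  ΔH_1 = 3086 − 3113 = −27 kJ
Reaction 2:
  Bonds broken (reactants):
    C-C: 2 × 342 = 684
    C-H: 8 × 424 = 3392
    C=C: 1 × 628 = 628
    H-H: 1 × 451 = 451
    Σ(broken) = 5155 kJ
  Bonds formed (products):
    C-C: 3 × 342 = 1026
    C-H: 10 × 424 = 4240
    Σ(formed) = 5266 kJ
  ΔH_2 = 5155 − 5266 = −111 kJ
ΔH_1 − ΔH_2 = +84 kJ, so reaction 2 has the more negative ΔH; |ΔH_1 − ΔH_2| = 84 kJ.

Reaction 2, by 84 kJ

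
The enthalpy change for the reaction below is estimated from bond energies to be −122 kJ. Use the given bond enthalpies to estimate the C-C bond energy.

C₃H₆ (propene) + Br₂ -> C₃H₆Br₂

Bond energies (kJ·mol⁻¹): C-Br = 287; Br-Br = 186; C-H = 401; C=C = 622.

Let D be the C-C bond energy.
Σ(broken) = 1×186 + 1×D + 6×401 + 1×622 = 3214 + D
Σ(formed) = 2×287 + 2×D + 6×401 = 2980 + 2D
ΔH = Σ(broken) − Σ(formed) = (3214 + D) − (2980 + 2D) = +234 − D
Setting this equal to −122 kJ gives D = 356 kJ/mol.

D(C-C) ≈ 356 kJ/mol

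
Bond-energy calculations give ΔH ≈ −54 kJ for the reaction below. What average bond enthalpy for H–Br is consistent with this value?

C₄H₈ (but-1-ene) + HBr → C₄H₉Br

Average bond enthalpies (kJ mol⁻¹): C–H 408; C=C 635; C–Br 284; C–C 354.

Let D be the H–Br bond energy.
Σ(broken) = 2×354 + 8×408 + 1×635 + 1×D = 4607 + D
Σ(formed) = 1×284 + 3×354 + 9×408 = 5018
ΔH = Σ(broken) − Σ(formed) = (4607 + D) − (5018) = −411 + D
Setting this equal to −54 kJ gives D = 357 kJ/mol.

D(H–Br) ≈ 357 kJ/mol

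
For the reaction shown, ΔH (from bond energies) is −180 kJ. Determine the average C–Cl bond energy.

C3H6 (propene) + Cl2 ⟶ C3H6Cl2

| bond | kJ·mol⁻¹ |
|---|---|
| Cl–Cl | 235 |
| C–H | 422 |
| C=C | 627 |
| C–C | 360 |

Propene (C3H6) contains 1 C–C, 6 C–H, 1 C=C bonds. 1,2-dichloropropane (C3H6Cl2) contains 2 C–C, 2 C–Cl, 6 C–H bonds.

Let D be the C–Cl bond energy.
Σ(broken) = 1×360 + 6×422 + 1×627 + 1×235 = 3754
Σ(formed) = 2×360 + 2×D + 6×422 = 3252 + 2D
ΔH = Σ(broken) − Σ(formed) = (3754) − (3252 + 2D) = +502 − 2D
Setting this equal to −180 kJ gives 2D = 682, so D = 341 kJ/mol.

D(C–Cl) ≈ 341 kJ/mol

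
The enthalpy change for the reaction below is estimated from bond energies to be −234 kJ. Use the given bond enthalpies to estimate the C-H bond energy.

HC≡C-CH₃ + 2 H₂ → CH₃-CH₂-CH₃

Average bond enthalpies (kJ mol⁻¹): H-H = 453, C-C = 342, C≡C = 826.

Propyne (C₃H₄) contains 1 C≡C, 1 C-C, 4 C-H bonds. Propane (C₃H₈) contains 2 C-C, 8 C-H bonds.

Let D be the C-H bond energy.
Σ(broken) = 1×826 + 1×342 + 4×D + 2×453 = 2074 + 4D
Σ(formed) = 2×342 + 8×D = 684 + 8D
ΔH = Σ(broken) − Σ(formed) = (2074 + 4D) − (684 + 8D) = +1390 − 4D
Setting this equal to −234 kJ gives 4D = 1624, so D = 406 kJ/mol.

D(C-H) ≈ 406 kJ/mol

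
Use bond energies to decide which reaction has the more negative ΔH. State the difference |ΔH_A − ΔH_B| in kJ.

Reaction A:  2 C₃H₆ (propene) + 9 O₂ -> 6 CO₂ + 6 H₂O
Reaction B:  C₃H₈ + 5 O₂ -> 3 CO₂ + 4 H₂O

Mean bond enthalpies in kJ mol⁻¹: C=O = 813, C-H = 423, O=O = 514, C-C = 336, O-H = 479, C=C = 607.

Reaction A, by 1832 kJ

Reaction A:
  Bonds broken (reactants):
    C-C: 2 × 336 = 672
    C-H: 12 × 423 = 5076
    C=C: 2 × 607 = 1214
    O=O: 9 × 514 = 4626
    Σ(broken) = 11588 kJ
  Bonds formed (products):
    C=O: 12 × 813 = 9756
    O-H: 12 × 479 = 5748
    Σ(formed) = 15504 kJ
  ΔH_A = 11588 − 15504 = −3916 kJ
Reaction B:
  Bonds broken (reactants):
    C-C: 2 × 336 = 672
    C-H: 8 × 423 = 3384
    O=O: 5 × 514 = 2570
    Σ(broken) = 6626 kJ
  Bonds formed (products):
    C=O: 6 × 813 = 4878
    O-H: 8 × 479 = 3832
    Σ(formed) = 8710 kJ
  ΔH_B = 6626 − 8710 = −2084 kJ
ΔH_A − ΔH_B = −1832 kJ, so reaction A has the more negative ΔH; |ΔH_A − ΔH_B| = 1832 kJ.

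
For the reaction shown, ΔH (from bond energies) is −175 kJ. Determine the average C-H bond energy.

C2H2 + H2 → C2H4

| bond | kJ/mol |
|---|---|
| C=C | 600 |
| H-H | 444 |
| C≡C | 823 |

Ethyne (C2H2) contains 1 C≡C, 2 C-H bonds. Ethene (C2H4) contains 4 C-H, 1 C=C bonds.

D(C-H) ≈ 421 kJ/mol

Let D be the C-H bond energy.
Σ(broken) = 1×823 + 2×D + 1×444 = 1267 + 2D
Σ(formed) = 4×D + 1×600 = 600 + 4D
ΔH = Σ(broken) − Σ(formed) = (1267 + 2D) − (600 + 4D) = +667 − 2D
Setting this equal to −175 kJ gives 2D = 842, so D = 421 kJ/mol.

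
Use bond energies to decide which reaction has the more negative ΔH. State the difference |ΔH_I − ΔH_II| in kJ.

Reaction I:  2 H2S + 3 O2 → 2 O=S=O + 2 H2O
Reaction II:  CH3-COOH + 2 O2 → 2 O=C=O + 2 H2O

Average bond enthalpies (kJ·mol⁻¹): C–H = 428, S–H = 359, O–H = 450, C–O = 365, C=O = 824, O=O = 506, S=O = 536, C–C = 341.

Reaction I, by 170 kJ

Reaction I:
  Bonds broken (reactants):
    O=O: 3 × 506 = 1518
    S–H: 4 × 359 = 1436
    Σ(broken) = 2954 kJ
  Bonds formed (products):
    O–H: 4 × 450 = 1800
    S=O: 4 × 536 = 2144
    Σ(formed) = 3944 kJ
  ΔH_I = 2954 − 3944 = −990 kJ
Reaction II:
  Bonds broken (reactants):
    C–C: 1 × 341 = 341
    C–H: 3 × 428 = 1284
    C–O: 1 × 365 = 365
    C=O: 1 × 824 = 824
    O–H: 1 × 450 = 450
    O=O: 2 × 506 = 1012
    Σ(broken) = 4276 kJ
  Bonds formed (products):
    C=O: 4 × 824 = 3296
    O–H: 4 × 450 = 1800
    Σ(formed) = 5096 kJ
  ΔH_II = 4276 − 5096 = −820 kJ
ΔH_I − ΔH_II = −170 kJ, so reaction I has the more negative ΔH; |ΔH_I − ΔH_II| = 170 kJ.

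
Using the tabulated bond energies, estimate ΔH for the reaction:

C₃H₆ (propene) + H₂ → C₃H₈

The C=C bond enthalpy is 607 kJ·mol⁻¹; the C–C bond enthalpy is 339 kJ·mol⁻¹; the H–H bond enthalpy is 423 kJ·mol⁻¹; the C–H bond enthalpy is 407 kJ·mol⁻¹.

ΔH ≈ −123 kJ

Bonds broken (reactants):
  C–C: 1 × 339 = 339
  C–H: 6 × 407 = 2442
  C=C: 1 × 607 = 607
  H–H: 1 × 423 = 423
  Σ(broken) = 3811 kJ
Bonds formed (products):
  C–C: 2 × 339 = 678
  C–H: 8 × 407 = 3256
  Σ(formed) = 3934 kJ
ΔH = Σ(broken) − Σ(formed) = 3811 − 3934 = −123 kJ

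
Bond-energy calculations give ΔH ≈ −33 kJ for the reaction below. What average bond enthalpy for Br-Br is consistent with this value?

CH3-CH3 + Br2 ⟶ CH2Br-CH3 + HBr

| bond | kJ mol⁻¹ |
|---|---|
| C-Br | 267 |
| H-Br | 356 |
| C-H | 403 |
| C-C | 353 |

D(Br-Br) ≈ 187 kJ/mol

Let D be the Br-Br bond energy.
Σ(broken) = 1×D + 1×353 + 6×403 = 2771 + D
Σ(formed) = 1×267 + 1×353 + 5×403 + 1×356 = 2991
ΔH = Σ(broken) − Σ(formed) = (2771 + D) − (2991) = −220 + D
Setting this equal to −33 kJ gives D = 187 kJ/mol.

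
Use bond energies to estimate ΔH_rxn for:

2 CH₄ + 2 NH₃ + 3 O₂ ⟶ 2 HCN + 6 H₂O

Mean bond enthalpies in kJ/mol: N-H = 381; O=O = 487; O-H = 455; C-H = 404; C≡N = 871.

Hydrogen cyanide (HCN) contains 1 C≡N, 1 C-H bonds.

ΔH ≈ −1031 kJ

Bonds broken (reactants):
  C-H: 8 × 404 = 3232
  N-H: 6 × 381 = 2286
  O=O: 3 × 487 = 1461
  Σ(broken) = 6979 kJ
Bonds formed (products):
  C≡N: 2 × 871 = 1742
  C-H: 2 × 404 = 808
  O-H: 12 × 455 = 5460
  Σ(formed) = 8010 kJ
ΔH = Σ(broken) − Σ(formed) = 6979 − 8010 = −1031 kJ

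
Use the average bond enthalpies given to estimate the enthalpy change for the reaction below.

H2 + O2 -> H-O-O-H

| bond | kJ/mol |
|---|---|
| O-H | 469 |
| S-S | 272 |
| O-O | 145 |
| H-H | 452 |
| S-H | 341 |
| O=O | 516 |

ΔH ≈ −115 kJ

Bonds broken (reactants):
  H-H: 1 × 452 = 452
  O=O: 1 × 516 = 516
  Σ(broken) = 968 kJ
Bonds formed (products):
  O-H: 2 × 469 = 938
  O-O: 1 × 145 = 145
  Σ(formed) = 1083 kJ
ΔH = Σ(broken) − Σ(formed) = 968 − 1083 = −115 kJ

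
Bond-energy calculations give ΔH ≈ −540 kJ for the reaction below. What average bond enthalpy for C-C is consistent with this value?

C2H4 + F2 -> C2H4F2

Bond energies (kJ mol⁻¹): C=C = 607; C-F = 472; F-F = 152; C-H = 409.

D(C-C) ≈ 355 kJ/mol

Let D be the C-C bond energy.
Σ(broken) = 4×409 + 1×607 + 1×152 = 2395
Σ(formed) = 1×D + 2×472 + 4×409 = 2580 + D
ΔH = Σ(broken) − Σ(formed) = (2395) − (2580 + D) = −185 − D
Setting this equal to −540 kJ gives D = 355 kJ/mol.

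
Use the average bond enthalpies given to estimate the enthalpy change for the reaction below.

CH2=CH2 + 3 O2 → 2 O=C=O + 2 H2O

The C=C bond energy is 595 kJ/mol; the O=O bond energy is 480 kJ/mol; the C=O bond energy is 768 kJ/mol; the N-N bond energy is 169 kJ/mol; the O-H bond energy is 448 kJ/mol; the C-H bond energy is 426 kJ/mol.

ΔH ≈ −1125 kJ

Bonds broken (reactants):
  C-H: 4 × 426 = 1704
  C=C: 1 × 595 = 595
  O=O: 3 × 480 = 1440
  Σ(broken) = 3739 kJ
Bonds formed (products):
  C=O: 4 × 768 = 3072
  O-H: 4 × 448 = 1792
  Σ(formed) = 4864 kJ
ΔH = Σ(broken) − Σ(formed) = 3739 − 4864 = −1125 kJ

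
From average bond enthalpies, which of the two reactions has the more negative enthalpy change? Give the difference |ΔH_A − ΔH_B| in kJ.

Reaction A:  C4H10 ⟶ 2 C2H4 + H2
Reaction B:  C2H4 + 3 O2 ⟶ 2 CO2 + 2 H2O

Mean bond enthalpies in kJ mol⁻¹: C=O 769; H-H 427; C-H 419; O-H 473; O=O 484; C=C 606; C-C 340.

Reaction B, by 1453 kJ

Reaction A:
  Bonds broken (reactants):
    C-C: 3 × 340 = 1020
    C-H: 10 × 419 = 4190
    Σ(broken) = 5210 kJ
  Bonds formed (products):
    C-H: 8 × 419 = 3352
    C=C: 2 × 606 = 1212
    H-H: 1 × 427 = 427
    Σ(formed) = 4991 kJ
  ΔH_A = 5210 − 4991 = +219 kJ
Reaction B:
  Bonds broken (reactants):
    C-H: 4 × 419 = 1676
    C=C: 1 × 606 = 606
    O=O: 3 × 484 = 1452
    Σ(broken) = 3734 kJ
  Bonds formed (products):
    C=O: 4 × 769 = 3076
    O-H: 4 × 473 = 1892
    Σ(formed) = 4968 kJ
  ΔH_B = 3734 − 4968 = −1234 kJ
ΔH_A − ΔH_B = +1453 kJ, so reaction B has the more negative ΔH; |ΔH_A − ΔH_B| = 1453 kJ.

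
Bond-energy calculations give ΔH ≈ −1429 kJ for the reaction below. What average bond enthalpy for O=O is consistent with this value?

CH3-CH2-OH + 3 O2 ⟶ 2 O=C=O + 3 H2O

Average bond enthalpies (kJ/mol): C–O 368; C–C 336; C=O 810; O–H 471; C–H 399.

D(O=O) ≈ 489 kJ/mol

Let D be the O=O bond energy.
Σ(broken) = 1×336 + 5×399 + 1×368 + 1×471 + 3×D = 3170 + 3D
Σ(formed) = 4×810 + 6×471 = 6066
ΔH = Σ(broken) − Σ(formed) = (3170 + 3D) − (6066) = −2896 + 3D
Setting this equal to −1429 kJ gives 3D = 1467, so D = 489 kJ/mol.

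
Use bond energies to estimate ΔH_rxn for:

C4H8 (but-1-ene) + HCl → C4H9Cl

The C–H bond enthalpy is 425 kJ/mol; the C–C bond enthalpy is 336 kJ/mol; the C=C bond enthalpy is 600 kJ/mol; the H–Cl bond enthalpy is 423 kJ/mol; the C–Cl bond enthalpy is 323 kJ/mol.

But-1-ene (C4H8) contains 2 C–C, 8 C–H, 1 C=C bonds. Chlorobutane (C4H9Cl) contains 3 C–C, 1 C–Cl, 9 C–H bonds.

ΔH ≈ −61 kJ

Bonds broken (reactants):
  C–C: 2 × 336 = 672
  C–H: 8 × 425 = 3400
  C=C: 1 × 600 = 600
  H–Cl: 1 × 423 = 423
  Σ(broken) = 5095 kJ
Bonds formed (products):
  C–C: 3 × 336 = 1008
  C–Cl: 1 × 323 = 323
  C–H: 9 × 425 = 3825
  Σ(formed) = 5156 kJ
ΔH = Σ(broken) − Σ(formed) = 5095 − 5156 = −61 kJ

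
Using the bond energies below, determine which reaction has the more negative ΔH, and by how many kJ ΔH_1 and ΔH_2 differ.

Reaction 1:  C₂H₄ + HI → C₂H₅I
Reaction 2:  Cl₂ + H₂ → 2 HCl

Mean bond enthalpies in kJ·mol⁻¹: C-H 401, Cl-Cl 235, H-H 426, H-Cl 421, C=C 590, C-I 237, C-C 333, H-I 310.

Reaction 1:
  Bonds broken (reactants):
    C-H: 4 × 401 = 1604
    C=C: 1 × 590 = 590
    H-I: 1 × 310 = 310
    Σ(broken) = 2504 kJ
  Bonds formed (products):
    C-C: 1 × 333 = 333
    C-H: 5 × 401 = 2005
    C-I: 1 × 237 = 237
    Σ(formed) = 2575 kJ
  ΔH_1 = 2504 − 2575 = −71 kJ
Reaction 2:
  Bonds broken (reactants):
    Cl-Cl: 1 × 235 = 235
    H-H: 1 × 426 = 426
    Σ(broken) = 661 kJ
  Bonds formed (products):
    H-Cl: 2 × 421 = 842
    Σ(formed) = 842 kJ
  ΔH_2 = 661 − 842 = −181 kJ
ΔH_1 − ΔH_2 = +110 kJ, so reaction 2 has the more negative ΔH; |ΔH_1 − ΔH_2| = 110 kJ.

Reaction 2, by 110 kJ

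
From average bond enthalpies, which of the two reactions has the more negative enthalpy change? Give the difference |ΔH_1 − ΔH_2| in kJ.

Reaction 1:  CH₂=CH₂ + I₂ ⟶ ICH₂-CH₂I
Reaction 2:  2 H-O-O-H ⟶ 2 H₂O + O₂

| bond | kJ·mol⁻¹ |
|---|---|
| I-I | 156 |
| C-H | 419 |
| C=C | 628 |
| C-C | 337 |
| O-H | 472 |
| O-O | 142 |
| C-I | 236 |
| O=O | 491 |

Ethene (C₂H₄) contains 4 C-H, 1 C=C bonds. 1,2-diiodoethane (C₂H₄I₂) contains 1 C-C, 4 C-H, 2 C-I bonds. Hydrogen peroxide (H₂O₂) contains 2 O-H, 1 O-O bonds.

Reaction 2, by 182 kJ

Reaction 1:
  Bonds broken (reactants):
    C-H: 4 × 419 = 1676
    C=C: 1 × 628 = 628
    I-I: 1 × 156 = 156
    Σ(broken) = 2460 kJ
  Bonds formed (products):
    C-C: 1 × 337 = 337
    C-H: 4 × 419 = 1676
    C-I: 2 × 236 = 472
    Σ(formed) = 2485 kJ
  ΔH_1 = 2460 − 2485 = −25 kJ
Reaction 2:
  Bonds broken (reactants):
    O-H: 4 × 472 = 1888
    O-O: 2 × 142 = 284
    Σ(broken) = 2172 kJ
  Bonds formed (products):
    O-H: 4 × 472 = 1888
    O=O: 1 × 491 = 491
    Σ(formed) = 2379 kJ
  ΔH_2 = 2172 − 2379 = −207 kJ
ΔH_1 − ΔH_2 = +182 kJ, so reaction 2 has the more negative ΔH; |ΔH_1 − ΔH_2| = 182 kJ.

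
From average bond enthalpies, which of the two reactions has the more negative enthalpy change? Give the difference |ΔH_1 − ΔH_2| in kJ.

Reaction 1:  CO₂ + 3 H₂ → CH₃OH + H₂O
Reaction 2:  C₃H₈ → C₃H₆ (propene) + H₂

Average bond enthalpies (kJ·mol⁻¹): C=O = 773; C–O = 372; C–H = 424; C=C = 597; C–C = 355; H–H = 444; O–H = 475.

Reaction 1, by 353 kJ

Reaction 1:
  Bonds broken (reactants):
    C=O: 2 × 773 = 1546
    H–H: 3 × 444 = 1332
    Σ(broken) = 2878 kJ
  Bonds formed (products):
    C–H: 3 × 424 = 1272
    C–O: 1 × 372 = 372
    O–H: 3 × 475 = 1425
    Σ(formed) = 3069 kJ
  ΔH_1 = 2878 − 3069 = −191 kJ
Reaction 2:
  Bonds broken (reactants):
    C–C: 2 × 355 = 710
    C–H: 8 × 424 = 3392
    Σ(broken) = 4102 kJ
  Bonds formed (products):
    C–C: 1 × 355 = 355
    C–H: 6 × 424 = 2544
    C=C: 1 × 597 = 597
    H–H: 1 × 444 = 444
    Σ(formed) = 3940 kJ
  ΔH_2 = 4102 − 3940 = +162 kJ
ΔH_1 − ΔH_2 = −353 kJ, so reaction 1 has the more negative ΔH; |ΔH_1 − ΔH_2| = 353 kJ.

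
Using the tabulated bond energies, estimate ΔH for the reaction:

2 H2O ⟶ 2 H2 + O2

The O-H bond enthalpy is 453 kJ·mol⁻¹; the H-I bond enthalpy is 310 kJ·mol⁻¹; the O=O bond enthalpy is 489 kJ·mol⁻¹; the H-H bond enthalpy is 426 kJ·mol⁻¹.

ΔH ≈ +471 kJ

Bonds broken (reactants):
  O-H: 4 × 453 = 1812
  Σ(broken) = 1812 kJ
Bonds formed (products):
  H-H: 2 × 426 = 852
  O=O: 1 × 489 = 489
  Σ(formed) = 1341 kJ
ΔH = Σ(broken) − Σ(formed) = 1812 − 1341 = +471 kJ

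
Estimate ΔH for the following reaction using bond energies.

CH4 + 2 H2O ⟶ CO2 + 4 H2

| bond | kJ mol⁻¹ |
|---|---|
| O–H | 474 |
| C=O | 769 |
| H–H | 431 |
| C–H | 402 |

ΔH ≈ +242 kJ

Bonds broken (reactants):
  C–H: 4 × 402 = 1608
  O–H: 4 × 474 = 1896
  Σ(broken) = 3504 kJ
Bonds formed (products):
  C=O: 2 × 769 = 1538
  H–H: 4 × 431 = 1724
  Σ(formed) = 3262 kJ
ΔH = Σ(broken) − Σ(formed) = 3504 − 3262 = +242 kJ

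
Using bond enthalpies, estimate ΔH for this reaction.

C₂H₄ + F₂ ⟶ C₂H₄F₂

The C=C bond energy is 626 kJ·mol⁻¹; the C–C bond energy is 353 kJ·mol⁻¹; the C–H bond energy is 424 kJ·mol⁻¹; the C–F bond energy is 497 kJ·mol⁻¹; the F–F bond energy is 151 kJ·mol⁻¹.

ΔH ≈ −570 kJ

Bonds broken (reactants):
  C–H: 4 × 424 = 1696
  C=C: 1 × 626 = 626
  F–F: 1 × 151 = 151
  Σ(broken) = 2473 kJ
Bonds formed (products):
  C–C: 1 × 353 = 353
  C–F: 2 × 497 = 994
  C–H: 4 × 424 = 1696
  Σ(formed) = 3043 kJ
ΔH = Σ(broken) − Σ(formed) = 2473 − 3043 = −570 kJ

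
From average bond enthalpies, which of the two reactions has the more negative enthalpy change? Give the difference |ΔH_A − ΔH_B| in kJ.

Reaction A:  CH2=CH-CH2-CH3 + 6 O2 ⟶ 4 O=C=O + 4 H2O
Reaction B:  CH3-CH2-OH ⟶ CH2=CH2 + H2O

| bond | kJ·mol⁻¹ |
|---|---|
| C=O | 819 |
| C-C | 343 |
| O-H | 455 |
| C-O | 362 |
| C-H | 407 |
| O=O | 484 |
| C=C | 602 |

Reaction A, by 2799 kJ

Reaction A:
  Bonds broken (reactants):
    C-C: 2 × 343 = 686
    C-H: 8 × 407 = 3256
    C=C: 1 × 602 = 602
    O=O: 6 × 484 = 2904
    Σ(broken) = 7448 kJ
  Bonds formed (products):
    C=O: 8 × 819 = 6552
    O-H: 8 × 455 = 3640
    Σ(formed) = 10192 kJ
  ΔH_A = 7448 − 10192 = −2744 kJ
Reaction B:
  Bonds broken (reactants):
    C-C: 1 × 343 = 343
    C-H: 5 × 407 = 2035
    C-O: 1 × 362 = 362
    O-H: 1 × 455 = 455
    Σ(broken) = 3195 kJ
  Bonds formed (products):
    C-H: 4 × 407 = 1628
    C=C: 1 × 602 = 602
    O-H: 2 × 455 = 910
    Σ(formed) = 3140 kJ
  ΔH_B = 3195 − 3140 = +55 kJ
ΔH_A − ΔH_B = −2799 kJ, so reaction A has the more negative ΔH; |ΔH_A − ΔH_B| = 2799 kJ.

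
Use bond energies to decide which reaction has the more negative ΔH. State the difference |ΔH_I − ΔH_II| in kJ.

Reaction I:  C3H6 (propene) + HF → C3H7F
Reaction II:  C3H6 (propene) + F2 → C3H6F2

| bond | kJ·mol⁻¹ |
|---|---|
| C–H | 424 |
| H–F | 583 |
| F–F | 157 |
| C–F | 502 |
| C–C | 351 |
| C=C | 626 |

Reaction I:
  Bonds broken (reactants):
    C–C: 1 × 351 = 351
    C–H: 6 × 424 = 2544
    C=C: 1 × 626 = 626
    H–F: 1 × 583 = 583
    Σ(broken) = 4104 kJ
  Bonds formed (products):
    C–C: 2 × 351 = 702
    C–F: 1 × 502 = 502
    C–H: 7 × 424 = 2968
    Σ(formed) = 4172 kJ
  ΔH_I = 4104 − 4172 = −68 kJ
Reaction II:
  Bonds broken (reactants):
    C–C: 1 × 351 = 351
    C–H: 6 × 424 = 2544
    C=C: 1 × 626 = 626
    F–F: 1 × 157 = 157
    Σ(broken) = 3678 kJ
  Bonds formed (products):
    C–C: 2 × 351 = 702
    C–F: 2 × 502 = 1004
    C–H: 6 × 424 = 2544
    Σ(formed) = 4250 kJ
  ΔH_II = 3678 − 4250 = −572 kJ
ΔH_I − ΔH_II = +504 kJ, so reaction II has the more negative ΔH; |ΔH_I − ΔH_II| = 504 kJ.

Reaction II, by 504 kJ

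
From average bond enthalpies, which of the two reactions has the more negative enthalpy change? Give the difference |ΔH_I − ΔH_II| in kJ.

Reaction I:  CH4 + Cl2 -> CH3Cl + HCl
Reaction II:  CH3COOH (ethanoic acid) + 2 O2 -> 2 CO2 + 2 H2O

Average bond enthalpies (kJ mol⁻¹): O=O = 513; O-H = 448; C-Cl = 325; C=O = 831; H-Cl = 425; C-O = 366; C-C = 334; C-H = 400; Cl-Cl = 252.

Reaction II, by 813 kJ

Reaction I:
  Bonds broken (reactants):
    C-H: 4 × 400 = 1600
    Cl-Cl: 1 × 252 = 252
    Σ(broken) = 1852 kJ
  Bonds formed (products):
    C-Cl: 1 × 325 = 325
    C-H: 3 × 400 = 1200
    H-Cl: 1 × 425 = 425
    Σ(formed) = 1950 kJ
  ΔH_I = 1852 − 1950 = −98 kJ
Reaction II:
  Bonds broken (reactants):
    C-C: 1 × 334 = 334
    C-H: 3 × 400 = 1200
    C-O: 1 × 366 = 366
    C=O: 1 × 831 = 831
    O-H: 1 × 448 = 448
    O=O: 2 × 513 = 1026
    Σ(broken) = 4205 kJ
  Bonds formed (products):
    C=O: 4 × 831 = 3324
    O-H: 4 × 448 = 1792
    Σ(formed) = 5116 kJ
  ΔH_II = 4205 − 5116 = −911 kJ
ΔH_I − ΔH_II = +813 kJ, so reaction II has the more negative ΔH; |ΔH_I − ΔH_II| = 813 kJ.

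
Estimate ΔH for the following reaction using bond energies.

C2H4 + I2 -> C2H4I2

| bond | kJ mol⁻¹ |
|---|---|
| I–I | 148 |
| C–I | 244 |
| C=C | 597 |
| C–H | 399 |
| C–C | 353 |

Bonds broken (reactants):
  C–H: 4 × 399 = 1596
  C=C: 1 × 597 = 597
  I–I: 1 × 148 = 148
  Σ(broken) = 2341 kJ
Bonds formed (products):
  C–C: 1 × 353 = 353
  C–H: 4 × 399 = 1596
  C–I: 2 × 244 = 488
  Σ(formed) = 2437 kJ
ΔH = Σ(broken) − Σ(formed) = 2341 − 2437 = −96 kJ

ΔH ≈ −96 kJ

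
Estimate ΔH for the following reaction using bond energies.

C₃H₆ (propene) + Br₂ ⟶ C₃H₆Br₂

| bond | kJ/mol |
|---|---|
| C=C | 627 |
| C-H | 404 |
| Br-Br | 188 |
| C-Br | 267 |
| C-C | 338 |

Bonds broken (reactants):
  Br-Br: 1 × 188 = 188
  C-C: 1 × 338 = 338
  C-H: 6 × 404 = 2424
  C=C: 1 × 627 = 627
  Σ(broken) = 3577 kJ
Bonds formed (products):
  C-Br: 2 × 267 = 534
  C-C: 2 × 338 = 676
  C-H: 6 × 404 = 2424
  Σ(formed) = 3634 kJ
ΔH = Σ(broken) − Σ(formed) = 3577 − 3634 = −57 kJ

ΔH ≈ −57 kJ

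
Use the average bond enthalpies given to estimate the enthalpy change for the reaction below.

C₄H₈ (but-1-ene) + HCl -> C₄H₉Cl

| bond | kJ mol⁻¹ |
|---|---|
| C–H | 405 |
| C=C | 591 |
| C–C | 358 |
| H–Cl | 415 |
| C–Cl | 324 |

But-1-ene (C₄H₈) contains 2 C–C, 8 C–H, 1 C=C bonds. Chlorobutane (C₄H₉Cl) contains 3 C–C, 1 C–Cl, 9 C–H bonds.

Bonds broken (reactants):
  C–C: 2 × 358 = 716
  C–H: 8 × 405 = 3240
  C=C: 1 × 591 = 591
  H–Cl: 1 × 415 = 415
  Σ(broken) = 4962 kJ
Bonds formed (products):
  C–C: 3 × 358 = 1074
  C–Cl: 1 × 324 = 324
  C–H: 9 × 405 = 3645
  Σ(formed) = 5043 kJ
ΔH = Σ(broken) − Σ(formed) = 4962 − 5043 = −81 kJ

ΔH ≈ −81 kJ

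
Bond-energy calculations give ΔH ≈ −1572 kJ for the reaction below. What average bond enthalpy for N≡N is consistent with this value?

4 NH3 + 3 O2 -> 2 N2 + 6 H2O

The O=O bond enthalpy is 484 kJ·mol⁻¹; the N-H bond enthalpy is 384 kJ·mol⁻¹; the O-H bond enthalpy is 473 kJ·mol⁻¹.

D(N≡N) ≈ 978 kJ/mol

Let D be the N≡N bond energy.
Σ(broken) = 12×384 + 3×484 = 6060
Σ(formed) = 2×D + 12×473 = 5676 + 2D
ΔH = Σ(broken) − Σ(formed) = (6060) − (5676 + 2D) = +384 − 2D
Setting this equal to −1572 kJ gives 2D = 1956, so D = 978 kJ/mol.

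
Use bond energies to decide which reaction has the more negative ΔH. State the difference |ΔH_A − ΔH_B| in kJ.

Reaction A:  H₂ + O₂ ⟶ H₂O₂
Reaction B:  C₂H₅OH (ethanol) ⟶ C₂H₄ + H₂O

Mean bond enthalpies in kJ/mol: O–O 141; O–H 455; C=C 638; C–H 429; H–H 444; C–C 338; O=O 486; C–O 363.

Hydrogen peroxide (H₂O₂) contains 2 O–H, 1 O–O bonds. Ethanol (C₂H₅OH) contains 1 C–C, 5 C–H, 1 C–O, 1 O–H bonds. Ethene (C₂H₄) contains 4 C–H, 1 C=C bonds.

Reaction A:
  Bonds broken (reactants):
    H–H: 1 × 444 = 444
    O=O: 1 × 486 = 486
    Σ(broken) = 930 kJ
  Bonds formed (products):
    O–H: 2 × 455 = 910
    O–O: 1 × 141 = 141
    Σ(formed) = 1051 kJ
  ΔH_A = 930 − 1051 = −121 kJ
Reaction B:
  Bonds broken (reactants):
    C–C: 1 × 338 = 338
    C–H: 5 × 429 = 2145
    C–O: 1 × 363 = 363
    O–H: 1 × 455 = 455
    Σ(broken) = 3301 kJ
  Bonds formed (products):
    C–H: 4 × 429 = 1716
    C=C: 1 × 638 = 638
    O–H: 2 × 455 = 910
    Σ(formed) = 3264 kJ
  ΔH_B = 3301 − 3264 = +37 kJ
ΔH_A − ΔH_B = −158 kJ, so reaction A has the more negative ΔH; |ΔH_A − ΔH_B| = 158 kJ.

Reaction A, by 158 kJ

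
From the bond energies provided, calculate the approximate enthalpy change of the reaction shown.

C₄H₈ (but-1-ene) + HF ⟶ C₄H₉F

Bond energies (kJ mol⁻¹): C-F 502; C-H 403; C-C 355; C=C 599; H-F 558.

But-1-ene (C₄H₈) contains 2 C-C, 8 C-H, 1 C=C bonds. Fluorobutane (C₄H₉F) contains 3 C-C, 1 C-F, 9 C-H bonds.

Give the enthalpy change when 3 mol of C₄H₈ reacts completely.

Bonds broken (reactants):
  C-C: 2 × 355 = 710
  C-H: 8 × 403 = 3224
  C=C: 1 × 599 = 599
  H-F: 1 × 558 = 558
  Σ(broken) = 5091 kJ
Bonds formed (products):
  C-C: 3 × 355 = 1065
  C-F: 1 × 502 = 502
  C-H: 9 × 403 = 3627
  Σ(formed) = 5194 kJ
ΔH = Σ(broken) − Σ(formed) = 5091 − 5194 = −103 kJ
For 3× the reaction as written: 3 × (−103) = −309 kJ

ΔH = −309 kJ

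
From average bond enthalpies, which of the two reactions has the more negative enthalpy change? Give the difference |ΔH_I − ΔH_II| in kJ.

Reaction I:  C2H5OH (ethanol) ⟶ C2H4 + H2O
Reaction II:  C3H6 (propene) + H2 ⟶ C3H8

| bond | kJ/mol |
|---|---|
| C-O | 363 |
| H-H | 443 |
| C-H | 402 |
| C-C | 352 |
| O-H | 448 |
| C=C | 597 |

Reaction II, by 188 kJ

Reaction I:
  Bonds broken (reactants):
    C-C: 1 × 352 = 352
    C-H: 5 × 402 = 2010
    C-O: 1 × 363 = 363
    O-H: 1 × 448 = 448
    Σ(broken) = 3173 kJ
  Bonds formed (products):
    C-H: 4 × 402 = 1608
    C=C: 1 × 597 = 597
    O-H: 2 × 448 = 896
    Σ(formed) = 3101 kJ
  ΔH_I = 3173 − 3101 = +72 kJ
Reaction II:
  Bonds broken (reactants):
    C-C: 1 × 352 = 352
    C-H: 6 × 402 = 2412
    C=C: 1 × 597 = 597
    H-H: 1 × 443 = 443
    Σ(broken) = 3804 kJ
  Bonds formed (products):
    C-C: 2 × 352 = 704
    C-H: 8 × 402 = 3216
    Σ(formed) = 3920 kJ
  ΔH_II = 3804 − 3920 = −116 kJ
ΔH_I − ΔH_II = +188 kJ, so reaction II has the more negative ΔH; |ΔH_I − ΔH_II| = 188 kJ.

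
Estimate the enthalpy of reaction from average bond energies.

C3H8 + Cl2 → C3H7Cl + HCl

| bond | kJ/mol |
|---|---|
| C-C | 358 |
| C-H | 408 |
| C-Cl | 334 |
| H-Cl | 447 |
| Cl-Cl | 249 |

Bonds broken (reactants):
  C-C: 2 × 358 = 716
  C-H: 8 × 408 = 3264
  Cl-Cl: 1 × 249 = 249
  Σ(broken) = 4229 kJ
Bonds formed (products):
  C-C: 2 × 358 = 716
  C-Cl: 1 × 334 = 334
  C-H: 7 × 408 = 2856
  H-Cl: 1 × 447 = 447
  Σ(formed) = 4353 kJ
ΔH = Σ(broken) − Σ(formed) = 4229 − 4353 = −124 kJ

ΔH ≈ −124 kJ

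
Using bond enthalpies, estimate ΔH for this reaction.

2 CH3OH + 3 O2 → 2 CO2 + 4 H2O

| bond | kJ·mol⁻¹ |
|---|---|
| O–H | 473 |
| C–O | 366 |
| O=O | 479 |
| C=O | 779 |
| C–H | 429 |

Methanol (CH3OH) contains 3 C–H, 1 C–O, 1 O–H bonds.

ΔH ≈ −1211 kJ

Bonds broken (reactants):
  C–H: 6 × 429 = 2574
  C–O: 2 × 366 = 732
  O–H: 2 × 473 = 946
  O=O: 3 × 479 = 1437
  Σ(broken) = 5689 kJ
Bonds formed (products):
  C=O: 4 × 779 = 3116
  O–H: 8 × 473 = 3784
  Σ(formed) = 6900 kJ
ΔH = Σ(broken) − Σ(formed) = 5689 − 6900 = −1211 kJ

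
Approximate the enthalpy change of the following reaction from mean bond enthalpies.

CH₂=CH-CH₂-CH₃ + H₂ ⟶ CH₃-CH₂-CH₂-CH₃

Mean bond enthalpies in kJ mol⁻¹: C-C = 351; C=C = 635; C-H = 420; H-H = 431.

ΔH ≈ −125 kJ

Bonds broken (reactants):
  C-C: 2 × 351 = 702
  C-H: 8 × 420 = 3360
  C=C: 1 × 635 = 635
  H-H: 1 × 431 = 431
  Σ(broken) = 5128 kJ
Bonds formed (products):
  C-C: 3 × 351 = 1053
  C-H: 10 × 420 = 4200
  Σ(formed) = 5253 kJ
ΔH = Σ(broken) − Σ(formed) = 5128 − 5253 = −125 kJ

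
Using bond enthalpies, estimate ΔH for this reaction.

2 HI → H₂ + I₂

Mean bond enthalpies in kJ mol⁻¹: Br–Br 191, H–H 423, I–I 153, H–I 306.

Bonds broken (reactants):
  H–I: 2 × 306 = 612
  Σ(broken) = 612 kJ
Bonds formed (products):
  H–H: 1 × 423 = 423
  I–I: 1 × 153 = 153
  Σ(formed) = 576 kJ
ΔH = Σ(broken) − Σ(formed) = 612 − 576 = +36 kJ

ΔH ≈ +36 kJ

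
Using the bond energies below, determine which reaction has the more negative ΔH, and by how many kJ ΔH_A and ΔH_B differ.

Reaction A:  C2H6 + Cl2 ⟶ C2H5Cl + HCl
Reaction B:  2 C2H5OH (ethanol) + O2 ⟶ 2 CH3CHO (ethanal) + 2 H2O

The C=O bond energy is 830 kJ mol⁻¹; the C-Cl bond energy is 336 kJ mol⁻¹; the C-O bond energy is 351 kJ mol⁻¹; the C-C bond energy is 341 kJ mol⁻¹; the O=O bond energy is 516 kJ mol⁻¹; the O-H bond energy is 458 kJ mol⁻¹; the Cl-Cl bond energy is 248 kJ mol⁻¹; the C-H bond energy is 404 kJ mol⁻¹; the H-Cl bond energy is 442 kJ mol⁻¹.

Reaction A:
  Bonds broken (reactants):
    C-C: 1 × 341 = 341
    C-H: 6 × 404 = 2424
    Cl-Cl: 1 × 248 = 248
    Σ(broken) = 3013 kJ
  Bonds formed (products):
    C-C: 1 × 341 = 341
    C-Cl: 1 × 336 = 336
    C-H: 5 × 404 = 2020
    H-Cl: 1 × 442 = 442
    Σ(formed) = 3139 kJ
  ΔH_A = 3013 − 3139 = −126 kJ
Reaction B:
  Bonds broken (reactants):
    C-C: 2 × 341 = 682
    C-H: 10 × 404 = 4040
    C-O: 2 × 351 = 702
    O-H: 2 × 458 = 916
    O=O: 1 × 516 = 516
    Σ(broken) = 6856 kJ
  Bonds formed (products):
    C-C: 2 × 341 = 682
    C-H: 8 × 404 = 3232
    C=O: 2 × 830 = 1660
    O-H: 4 × 458 = 1832
    Σ(formed) = 7406 kJ
  ΔH_B = 6856 − 7406 = −550 kJ
ΔH_A − ΔH_B = +424 kJ, so reaction B has the more negative ΔH; |ΔH_A − ΔH_B| = 424 kJ.

Reaction B, by 424 kJ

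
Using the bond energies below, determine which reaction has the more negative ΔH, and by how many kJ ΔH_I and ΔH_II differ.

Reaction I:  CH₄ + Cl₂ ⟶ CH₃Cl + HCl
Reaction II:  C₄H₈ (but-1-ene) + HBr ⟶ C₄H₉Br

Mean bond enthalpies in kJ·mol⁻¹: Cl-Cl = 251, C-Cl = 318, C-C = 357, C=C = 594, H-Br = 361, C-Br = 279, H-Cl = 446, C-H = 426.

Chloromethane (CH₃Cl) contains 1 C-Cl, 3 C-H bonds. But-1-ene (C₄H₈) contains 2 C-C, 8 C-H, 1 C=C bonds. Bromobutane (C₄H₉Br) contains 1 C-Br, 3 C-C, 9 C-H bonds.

Reaction II, by 20 kJ

Reaction I:
  Bonds broken (reactants):
    C-H: 4 × 426 = 1704
    Cl-Cl: 1 × 251 = 251
    Σ(broken) = 1955 kJ
  Bonds formed (products):
    C-Cl: 1 × 318 = 318
    C-H: 3 × 426 = 1278
    H-Cl: 1 × 446 = 446
    Σ(formed) = 2042 kJ
  ΔH_I = 1955 − 2042 = −87 kJ
Reaction II:
  Bonds broken (reactants):
    C-C: 2 × 357 = 714
    C-H: 8 × 426 = 3408
    C=C: 1 × 594 = 594
    H-Br: 1 × 361 = 361
    Σ(broken) = 5077 kJ
  Bonds formed (products):
    C-Br: 1 × 279 = 279
    C-C: 3 × 357 = 1071
    C-H: 9 × 426 = 3834
    Σ(formed) = 5184 kJ
  ΔH_II = 5077 − 5184 = −107 kJ
ΔH_I − ΔH_II = +20 kJ, so reaction II has the more negative ΔH; |ΔH_I − ΔH_II| = 20 kJ.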